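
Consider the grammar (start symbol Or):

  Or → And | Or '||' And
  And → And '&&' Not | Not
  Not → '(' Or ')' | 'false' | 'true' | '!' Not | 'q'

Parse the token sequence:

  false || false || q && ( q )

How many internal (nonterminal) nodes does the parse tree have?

14

[Or [Or [Or [And [Not false]]] || [And [Not false]]] || [And [And [Not q]] && [Not ( [Or [And [Not q]]] )]]]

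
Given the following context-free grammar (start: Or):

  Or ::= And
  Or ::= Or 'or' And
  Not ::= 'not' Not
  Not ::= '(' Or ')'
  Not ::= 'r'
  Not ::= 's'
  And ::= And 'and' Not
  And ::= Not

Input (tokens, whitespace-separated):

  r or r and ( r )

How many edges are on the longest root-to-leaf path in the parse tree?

[Or [Or [And [Not r]]] or [And [And [Not r]] and [Not ( [Or [And [Not r]]] )]]]

6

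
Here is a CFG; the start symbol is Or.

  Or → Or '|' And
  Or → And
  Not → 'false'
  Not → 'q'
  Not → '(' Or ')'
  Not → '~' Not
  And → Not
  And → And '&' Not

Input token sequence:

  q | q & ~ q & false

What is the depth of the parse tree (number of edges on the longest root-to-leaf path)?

5

[Or [Or [And [Not q]]] | [And [And [And [Not q]] & [Not ~ [Not q]]] & [Not false]]]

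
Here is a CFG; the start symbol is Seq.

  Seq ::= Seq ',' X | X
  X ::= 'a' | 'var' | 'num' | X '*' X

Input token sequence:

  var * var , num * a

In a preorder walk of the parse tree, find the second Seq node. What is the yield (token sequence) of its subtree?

var * var

[Seq [Seq [X [X var] * [X var]]] , [X [X num] * [X a]]]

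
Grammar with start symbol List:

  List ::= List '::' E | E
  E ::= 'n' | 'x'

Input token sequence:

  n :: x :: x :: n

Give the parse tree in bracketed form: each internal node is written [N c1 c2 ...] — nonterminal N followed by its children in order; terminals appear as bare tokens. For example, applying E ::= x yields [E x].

List
List :: E
List :: E :: E
List :: E :: E :: E
E :: E :: E :: E
n :: E :: E :: E
n :: x :: E :: E
n :: x :: x :: E
n :: x :: x :: n

[List [List [List [List [E n]] :: [E x]] :: [E x]] :: [E n]]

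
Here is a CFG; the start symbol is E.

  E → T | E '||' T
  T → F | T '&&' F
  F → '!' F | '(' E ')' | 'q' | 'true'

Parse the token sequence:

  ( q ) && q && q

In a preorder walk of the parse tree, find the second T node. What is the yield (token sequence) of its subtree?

[E [T [T [T [F ( [E [T [F q]]] )]] && [F q]] && [F q]]]

( q ) && q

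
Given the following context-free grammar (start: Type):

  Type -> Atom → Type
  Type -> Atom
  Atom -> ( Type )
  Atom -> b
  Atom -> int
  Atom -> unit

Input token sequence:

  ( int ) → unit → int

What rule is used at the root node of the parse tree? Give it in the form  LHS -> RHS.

[Type [Atom ( [Type [Atom int]] )] → [Type [Atom unit] → [Type [Atom int]]]]

Type -> Atom → Type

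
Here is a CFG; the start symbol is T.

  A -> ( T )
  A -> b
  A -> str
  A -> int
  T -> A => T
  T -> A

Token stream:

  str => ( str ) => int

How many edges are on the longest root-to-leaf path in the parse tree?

[T [A str] => [T [A ( [T [A str]] )] => [T [A int]]]]

5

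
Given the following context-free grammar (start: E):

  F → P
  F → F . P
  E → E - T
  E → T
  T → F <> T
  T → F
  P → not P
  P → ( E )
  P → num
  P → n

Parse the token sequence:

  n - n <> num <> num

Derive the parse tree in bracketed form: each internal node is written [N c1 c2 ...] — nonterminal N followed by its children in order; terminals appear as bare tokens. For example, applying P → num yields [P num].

[E [E [T [F [P n]]]] - [T [F [P n]] <> [T [F [P num]] <> [T [F [P num]]]]]]

E
E - T
T - T
F - T
P - T
n - T
n - F <> T
n - P <> T
n - n <> T
n - n <> F <> T
n - n <> P <> T
n - n <> num <> T
n - n <> num <> F
n - n <> num <> P
n - n <> num <> num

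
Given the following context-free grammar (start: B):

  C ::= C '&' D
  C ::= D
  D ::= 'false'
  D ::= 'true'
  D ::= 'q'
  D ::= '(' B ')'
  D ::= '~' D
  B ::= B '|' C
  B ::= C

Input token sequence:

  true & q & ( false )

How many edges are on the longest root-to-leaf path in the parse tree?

[B [C [C [C [D true]] & [D q]] & [D ( [B [C [D false]]] )]]]

6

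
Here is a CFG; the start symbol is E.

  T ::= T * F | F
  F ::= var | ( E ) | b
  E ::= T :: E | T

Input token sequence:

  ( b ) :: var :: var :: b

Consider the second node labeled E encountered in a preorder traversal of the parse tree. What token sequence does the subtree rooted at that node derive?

b

[E [T [F ( [E [T [F b]]] )]] :: [E [T [F var]] :: [E [T [F var]] :: [E [T [F b]]]]]]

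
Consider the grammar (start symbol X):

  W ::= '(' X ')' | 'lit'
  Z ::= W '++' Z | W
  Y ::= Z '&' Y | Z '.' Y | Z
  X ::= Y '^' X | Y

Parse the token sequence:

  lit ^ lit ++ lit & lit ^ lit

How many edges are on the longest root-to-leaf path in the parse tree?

6

[X [Y [Z [W lit]]] ^ [X [Y [Z [W lit] ++ [Z [W lit]]] & [Y [Z [W lit]]]] ^ [X [Y [Z [W lit]]]]]]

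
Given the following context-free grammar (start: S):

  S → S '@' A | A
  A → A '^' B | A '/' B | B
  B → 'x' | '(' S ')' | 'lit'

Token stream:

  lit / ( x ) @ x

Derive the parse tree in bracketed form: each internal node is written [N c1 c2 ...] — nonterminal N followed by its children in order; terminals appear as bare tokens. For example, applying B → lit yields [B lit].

[S [S [A [A [B lit]] / [B ( [S [A [B x]]] )]]] @ [A [B x]]]

S
S @ A
A @ A
A / B @ A
B / B @ A
lit / B @ A
lit / ( S ) @ A
lit / ( A ) @ A
lit / ( B ) @ A
lit / ( x ) @ A
lit / ( x ) @ B
lit / ( x ) @ x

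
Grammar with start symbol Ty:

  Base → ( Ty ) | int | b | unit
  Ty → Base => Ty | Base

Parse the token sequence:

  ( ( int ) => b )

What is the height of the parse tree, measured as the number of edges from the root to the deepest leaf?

[Ty [Base ( [Ty [Base ( [Ty [Base int]] )] => [Ty [Base b]]] )]]

6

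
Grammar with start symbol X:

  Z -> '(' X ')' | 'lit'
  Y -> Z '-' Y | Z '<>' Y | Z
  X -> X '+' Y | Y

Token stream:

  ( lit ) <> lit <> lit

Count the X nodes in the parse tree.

2

[X [Y [Z ( [X [Y [Z lit]]] )] <> [Y [Z lit] <> [Y [Z lit]]]]]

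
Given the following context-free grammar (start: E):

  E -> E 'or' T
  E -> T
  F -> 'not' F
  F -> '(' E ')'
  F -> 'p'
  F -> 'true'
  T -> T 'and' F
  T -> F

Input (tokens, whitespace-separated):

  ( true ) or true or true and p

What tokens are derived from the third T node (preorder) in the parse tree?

true

[E [E [E [T [F ( [E [T [F true]]] )]]] or [T [F true]]] or [T [T [F true]] and [F p]]]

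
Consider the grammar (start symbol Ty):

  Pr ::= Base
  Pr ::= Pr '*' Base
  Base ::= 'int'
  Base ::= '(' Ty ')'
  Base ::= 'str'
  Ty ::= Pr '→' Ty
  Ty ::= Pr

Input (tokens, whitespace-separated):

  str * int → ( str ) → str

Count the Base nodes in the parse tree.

5

[Ty [Pr [Pr [Base str]] * [Base int]] → [Ty [Pr [Base ( [Ty [Pr [Base str]]] )]] → [Ty [Pr [Base str]]]]]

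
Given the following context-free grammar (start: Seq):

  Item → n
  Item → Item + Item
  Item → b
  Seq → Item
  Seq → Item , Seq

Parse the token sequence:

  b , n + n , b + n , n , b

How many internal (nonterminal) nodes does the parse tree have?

[Seq [Item b] , [Seq [Item [Item n] + [Item n]] , [Seq [Item [Item b] + [Item n]] , [Seq [Item n] , [Seq [Item b]]]]]]

14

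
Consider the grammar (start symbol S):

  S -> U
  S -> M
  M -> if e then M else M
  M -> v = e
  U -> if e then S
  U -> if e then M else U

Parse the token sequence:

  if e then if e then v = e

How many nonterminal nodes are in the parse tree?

6

[S [U if e then [S [U if e then [S [M v = e]]]]]]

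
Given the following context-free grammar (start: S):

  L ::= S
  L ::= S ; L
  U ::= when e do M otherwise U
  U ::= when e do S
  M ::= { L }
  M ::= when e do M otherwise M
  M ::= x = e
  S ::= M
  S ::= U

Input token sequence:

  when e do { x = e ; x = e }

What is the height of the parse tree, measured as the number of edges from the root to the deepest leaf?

[S [U when e do [S [M { [L [S [M x = e]] ; [L [S [M x = e]]]] }]]]]

8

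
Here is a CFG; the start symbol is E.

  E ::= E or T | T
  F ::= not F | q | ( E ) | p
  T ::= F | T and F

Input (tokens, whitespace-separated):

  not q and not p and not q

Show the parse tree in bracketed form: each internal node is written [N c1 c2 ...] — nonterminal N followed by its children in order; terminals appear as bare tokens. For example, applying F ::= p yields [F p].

[E [T [T [T [F not [F q]]] and [F not [F p]]] and [F not [F q]]]]

E
T
T and F
T and F and F
F and F and F
not F and F and F
not q and F and F
not q and not F and F
not q and not p and F
not q and not p and not F
not q and not p and not q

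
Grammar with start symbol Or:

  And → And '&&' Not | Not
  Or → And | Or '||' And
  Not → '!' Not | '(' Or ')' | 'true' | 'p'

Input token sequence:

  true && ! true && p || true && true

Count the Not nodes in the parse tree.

6

[Or [Or [And [And [And [Not true]] && [Not ! [Not true]]] && [Not p]]] || [And [And [Not true]] && [Not true]]]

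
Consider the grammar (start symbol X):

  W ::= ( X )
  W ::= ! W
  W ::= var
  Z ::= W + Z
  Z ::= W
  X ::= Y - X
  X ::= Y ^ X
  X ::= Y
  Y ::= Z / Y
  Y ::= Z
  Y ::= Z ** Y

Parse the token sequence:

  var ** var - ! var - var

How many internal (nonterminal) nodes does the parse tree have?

[X [Y [Z [W var]] ** [Y [Z [W var]]]] - [X [Y [Z [W ! [W var]]]] - [X [Y [Z [W var]]]]]]

16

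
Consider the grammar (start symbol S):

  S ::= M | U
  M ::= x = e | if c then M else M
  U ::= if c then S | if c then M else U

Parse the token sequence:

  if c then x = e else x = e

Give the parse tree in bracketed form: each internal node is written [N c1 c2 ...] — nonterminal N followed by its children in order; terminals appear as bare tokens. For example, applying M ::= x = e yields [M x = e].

S
M
if c then M else M
if c then x = e else M
if c then x = e else x = e

[S [M if c then [M x = e] else [M x = e]]]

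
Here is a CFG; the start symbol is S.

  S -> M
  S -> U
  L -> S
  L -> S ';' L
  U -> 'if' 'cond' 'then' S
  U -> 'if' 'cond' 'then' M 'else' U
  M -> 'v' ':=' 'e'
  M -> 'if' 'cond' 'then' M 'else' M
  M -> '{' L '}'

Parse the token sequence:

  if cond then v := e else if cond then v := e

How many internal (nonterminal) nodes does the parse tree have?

6

[S [U if cond then [M v := e] else [U if cond then [S [M v := e]]]]]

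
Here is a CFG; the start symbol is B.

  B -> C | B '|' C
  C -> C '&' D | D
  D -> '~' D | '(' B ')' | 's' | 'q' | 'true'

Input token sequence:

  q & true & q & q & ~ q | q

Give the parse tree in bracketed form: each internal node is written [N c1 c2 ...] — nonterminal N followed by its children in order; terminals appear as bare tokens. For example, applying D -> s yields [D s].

[B [B [C [C [C [C [C [D q]] & [D true]] & [D q]] & [D q]] & [D ~ [D q]]]] | [C [D q]]]

B
B | C
C | C
C & D | C
C & D & D | C
C & D & D & D | C
C & D & D & D & D | C
D & D & D & D & D | C
q & D & D & D & D | C
q & true & D & D & D | C
q & true & q & D & D | C
q & true & q & q & D | C
q & true & q & q & ~ D | C
q & true & q & q & ~ q | C
q & true & q & q & ~ q | D
q & true & q & q & ~ q | q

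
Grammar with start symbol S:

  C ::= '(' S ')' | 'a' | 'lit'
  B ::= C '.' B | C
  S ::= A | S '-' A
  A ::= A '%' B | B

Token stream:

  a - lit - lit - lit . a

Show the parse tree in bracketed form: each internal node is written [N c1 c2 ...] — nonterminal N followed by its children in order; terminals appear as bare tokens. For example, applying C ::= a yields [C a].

[S [S [S [S [A [B [C a]]]] - [A [B [C lit]]]] - [A [B [C lit]]]] - [A [B [C lit] . [B [C a]]]]]

S
S - A
S - A - A
S - A - A - A
A - A - A - A
B - A - A - A
C - A - A - A
a - A - A - A
a - B - A - A
a - C - A - A
a - lit - A - A
a - lit - B - A
a - lit - C - A
a - lit - lit - A
a - lit - lit - B
a - lit - lit - C . B
a - lit - lit - lit . B
a - lit - lit - lit . C
a - lit - lit - lit . a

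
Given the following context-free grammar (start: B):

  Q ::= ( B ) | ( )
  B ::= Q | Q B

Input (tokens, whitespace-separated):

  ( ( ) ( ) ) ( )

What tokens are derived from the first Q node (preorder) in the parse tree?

( ( ) ( ) )

[B [Q ( [B [Q ( )] [B [Q ( )]]] )] [B [Q ( )]]]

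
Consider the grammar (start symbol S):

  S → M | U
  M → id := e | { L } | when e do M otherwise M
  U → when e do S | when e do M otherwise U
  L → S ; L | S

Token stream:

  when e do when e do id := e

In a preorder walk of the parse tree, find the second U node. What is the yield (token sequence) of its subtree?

when e do id := e

[S [U when e do [S [U when e do [S [M id := e]]]]]]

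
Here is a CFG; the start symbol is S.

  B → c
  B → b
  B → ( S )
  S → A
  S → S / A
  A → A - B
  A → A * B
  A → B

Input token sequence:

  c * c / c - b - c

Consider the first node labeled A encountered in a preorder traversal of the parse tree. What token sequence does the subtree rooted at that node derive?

c * c

[S [S [A [A [B c]] * [B c]]] / [A [A [A [B c]] - [B b]] - [B c]]]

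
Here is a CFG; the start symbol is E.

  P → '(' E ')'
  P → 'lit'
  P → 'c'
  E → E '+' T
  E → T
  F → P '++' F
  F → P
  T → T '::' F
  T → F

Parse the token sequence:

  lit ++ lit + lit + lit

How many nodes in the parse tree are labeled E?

3

[E [E [E [T [F [P lit] ++ [F [P lit]]]]] + [T [F [P lit]]]] + [T [F [P lit]]]]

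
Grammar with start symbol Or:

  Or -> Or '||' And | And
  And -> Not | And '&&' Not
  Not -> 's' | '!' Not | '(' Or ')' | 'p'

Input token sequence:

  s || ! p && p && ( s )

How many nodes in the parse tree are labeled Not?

[Or [Or [And [Not s]]] || [And [And [And [Not ! [Not p]]] && [Not p]] && [Not ( [Or [And [Not s]]] )]]]

6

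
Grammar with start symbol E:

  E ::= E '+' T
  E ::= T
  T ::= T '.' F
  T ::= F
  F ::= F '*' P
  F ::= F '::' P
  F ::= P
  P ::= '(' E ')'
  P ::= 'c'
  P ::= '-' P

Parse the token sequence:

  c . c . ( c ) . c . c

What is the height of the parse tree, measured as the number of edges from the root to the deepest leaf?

[E [T [T [T [T [T [F [P c]]] . [F [P c]]] . [F [P ( [E [T [F [P c]]]] )]]] . [F [P c]]] . [F [P c]]]]

10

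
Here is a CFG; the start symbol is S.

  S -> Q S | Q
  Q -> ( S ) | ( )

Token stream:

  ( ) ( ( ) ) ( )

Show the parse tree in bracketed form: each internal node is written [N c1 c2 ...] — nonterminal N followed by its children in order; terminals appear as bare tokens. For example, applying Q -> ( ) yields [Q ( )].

[S [Q ( )] [S [Q ( [S [Q ( )]] )] [S [Q ( )]]]]

S
Q S
( ) S
( ) Q S
( ) ( S ) S
( ) ( Q ) S
( ) ( ( ) ) S
( ) ( ( ) ) Q
( ) ( ( ) ) ( )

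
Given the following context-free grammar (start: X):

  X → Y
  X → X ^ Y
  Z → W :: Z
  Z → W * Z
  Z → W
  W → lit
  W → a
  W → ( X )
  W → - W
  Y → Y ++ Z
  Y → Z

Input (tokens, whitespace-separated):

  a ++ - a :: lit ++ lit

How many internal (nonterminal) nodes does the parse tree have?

[X [Y [Y [Y [Z [W a]]] ++ [Z [W - [W a]] :: [Z [W lit]]]] ++ [Z [W lit]]]]

13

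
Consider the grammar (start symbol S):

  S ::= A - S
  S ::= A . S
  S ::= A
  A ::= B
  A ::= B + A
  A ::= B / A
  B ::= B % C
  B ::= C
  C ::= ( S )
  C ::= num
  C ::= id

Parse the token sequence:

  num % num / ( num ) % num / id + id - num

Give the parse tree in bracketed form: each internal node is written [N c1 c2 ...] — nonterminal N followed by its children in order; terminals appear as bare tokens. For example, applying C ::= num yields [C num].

[S [A [B [B [C num]] % [C num]] / [A [B [B [C ( [S [A [B [C num]]]] )]] % [C num]] / [A [B [C id]] + [A [B [C id]]]]]] - [S [A [B [C num]]]]]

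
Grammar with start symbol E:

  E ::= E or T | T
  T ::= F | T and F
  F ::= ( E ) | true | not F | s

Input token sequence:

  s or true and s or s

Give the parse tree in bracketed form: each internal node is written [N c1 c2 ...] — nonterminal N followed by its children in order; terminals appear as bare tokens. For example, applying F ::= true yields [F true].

[E [E [E [T [F s]]] or [T [T [F true]] and [F s]]] or [T [F s]]]

E
E or T
E or T or T
T or T or T
F or T or T
s or T or T
s or T and F or T
s or F and F or T
s or true and F or T
s or true and s or T
s or true and s or F
s or true and s or s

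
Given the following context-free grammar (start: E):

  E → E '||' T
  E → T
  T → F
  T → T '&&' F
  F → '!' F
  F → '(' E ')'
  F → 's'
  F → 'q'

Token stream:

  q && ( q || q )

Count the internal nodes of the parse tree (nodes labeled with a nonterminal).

11

[E [T [T [F q]] && [F ( [E [E [T [F q]]] || [T [F q]]] )]]]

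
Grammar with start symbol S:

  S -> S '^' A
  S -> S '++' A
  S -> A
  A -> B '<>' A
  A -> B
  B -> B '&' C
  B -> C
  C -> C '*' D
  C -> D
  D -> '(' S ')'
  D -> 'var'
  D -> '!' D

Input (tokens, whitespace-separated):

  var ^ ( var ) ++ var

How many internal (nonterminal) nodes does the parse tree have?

20

[S [S [S [A [B [C [D var]]]]] ^ [A [B [C [D ( [S [A [B [C [D var]]]]] )]]]]] ++ [A [B [C [D var]]]]]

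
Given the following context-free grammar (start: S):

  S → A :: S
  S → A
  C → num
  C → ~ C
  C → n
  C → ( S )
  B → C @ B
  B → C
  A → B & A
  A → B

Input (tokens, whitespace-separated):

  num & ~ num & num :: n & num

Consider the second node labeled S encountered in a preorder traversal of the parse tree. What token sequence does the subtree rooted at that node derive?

n & num

[S [A [B [C num]] & [A [B [C ~ [C num]]] & [A [B [C num]]]]] :: [S [A [B [C n]] & [A [B [C num]]]]]]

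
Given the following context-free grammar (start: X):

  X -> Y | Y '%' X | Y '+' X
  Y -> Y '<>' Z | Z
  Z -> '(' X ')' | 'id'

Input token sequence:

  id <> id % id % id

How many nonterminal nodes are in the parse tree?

[X [Y [Y [Z id]] <> [Z id]] % [X [Y [Z id]] % [X [Y [Z id]]]]]

11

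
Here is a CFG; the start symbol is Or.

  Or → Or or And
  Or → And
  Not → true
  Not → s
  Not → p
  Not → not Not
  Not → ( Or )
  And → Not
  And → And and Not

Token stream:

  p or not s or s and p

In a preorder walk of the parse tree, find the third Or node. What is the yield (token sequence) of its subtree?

[Or [Or [Or [And [Not p]]] or [And [Not not [Not s]]]] or [And [And [Not s]] and [Not p]]]

p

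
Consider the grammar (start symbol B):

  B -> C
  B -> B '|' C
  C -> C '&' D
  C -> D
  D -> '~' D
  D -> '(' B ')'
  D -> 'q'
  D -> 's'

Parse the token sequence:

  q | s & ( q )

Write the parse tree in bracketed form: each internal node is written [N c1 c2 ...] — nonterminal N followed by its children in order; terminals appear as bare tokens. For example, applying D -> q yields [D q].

B
B | C
C | C
D | C
q | C
q | C & D
q | D & D
q | s & D
q | s & ( B )
q | s & ( C )
q | s & ( D )
q | s & ( q )

[B [B [C [D q]]] | [C [C [D s]] & [D ( [B [C [D q]]] )]]]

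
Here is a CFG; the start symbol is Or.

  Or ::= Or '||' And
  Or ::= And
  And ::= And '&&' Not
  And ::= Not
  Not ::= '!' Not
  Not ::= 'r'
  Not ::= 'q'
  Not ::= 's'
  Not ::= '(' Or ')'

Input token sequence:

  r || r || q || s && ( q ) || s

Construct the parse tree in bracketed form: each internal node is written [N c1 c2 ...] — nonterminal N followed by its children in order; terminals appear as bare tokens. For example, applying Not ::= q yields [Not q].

Or
Or || And
Or || And || And
Or || And || And || And
Or || And || And || And || And
And || And || And || And || And
Not || And || And || And || And
r || And || And || And || And
r || Not || And || And || And
r || r || And || And || And
r || r || Not || And || And
r || r || q || And || And
r || r || q || And && Not || And
r || r || q || Not && Not || And
r || r || q || s && Not || And
r || r || q || s && ( Or ) || And
r || r || q || s && ( And ) || And
r || r || q || s && ( Not ) || And
r || r || q || s && ( q ) || And
r || r || q || s && ( q ) || Not
r || r || q || s && ( q ) || s

[Or [Or [Or [Or [Or [And [Not r]]] || [And [Not r]]] || [And [Not q]]] || [And [And [Not s]] && [Not ( [Or [And [Not q]]] )]]] || [And [Not s]]]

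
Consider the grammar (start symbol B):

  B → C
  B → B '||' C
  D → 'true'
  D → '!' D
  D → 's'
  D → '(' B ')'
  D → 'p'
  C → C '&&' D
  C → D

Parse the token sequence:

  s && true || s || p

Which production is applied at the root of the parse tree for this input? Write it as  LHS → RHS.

B → B '||' C

[B [B [B [C [C [D s]] && [D true]]] || [C [D s]]] || [C [D p]]]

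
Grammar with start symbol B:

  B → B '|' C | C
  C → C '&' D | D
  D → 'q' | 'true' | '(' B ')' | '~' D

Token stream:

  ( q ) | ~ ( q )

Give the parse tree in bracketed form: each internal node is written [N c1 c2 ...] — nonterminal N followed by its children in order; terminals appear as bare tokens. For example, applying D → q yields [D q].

[B [B [C [D ( [B [C [D q]]] )]]] | [C [D ~ [D ( [B [C [D q]]] )]]]]

B
B | C
C | C
D | C
( B ) | C
( C ) | C
( D ) | C
( q ) | C
( q ) | D
( q ) | ~ D
( q ) | ~ ( B )
( q ) | ~ ( C )
( q ) | ~ ( D )
( q ) | ~ ( q )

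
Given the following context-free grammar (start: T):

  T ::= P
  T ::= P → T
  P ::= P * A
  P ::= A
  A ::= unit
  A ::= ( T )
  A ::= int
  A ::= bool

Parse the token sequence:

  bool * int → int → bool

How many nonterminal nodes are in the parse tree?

[T [P [P [A bool]] * [A int]] → [T [P [A int]] → [T [P [A bool]]]]]

11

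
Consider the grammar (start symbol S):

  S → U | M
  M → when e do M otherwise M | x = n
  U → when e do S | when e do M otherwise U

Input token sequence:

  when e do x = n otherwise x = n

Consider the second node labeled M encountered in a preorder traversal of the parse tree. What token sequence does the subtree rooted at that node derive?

[S [M when e do [M x = n] otherwise [M x = n]]]

x = n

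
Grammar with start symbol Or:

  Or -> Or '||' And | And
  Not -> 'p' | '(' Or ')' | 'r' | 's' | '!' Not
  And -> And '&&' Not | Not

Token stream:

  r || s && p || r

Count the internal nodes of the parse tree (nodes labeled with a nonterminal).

11

[Or [Or [Or [And [Not r]]] || [And [And [Not s]] && [Not p]]] || [And [Not r]]]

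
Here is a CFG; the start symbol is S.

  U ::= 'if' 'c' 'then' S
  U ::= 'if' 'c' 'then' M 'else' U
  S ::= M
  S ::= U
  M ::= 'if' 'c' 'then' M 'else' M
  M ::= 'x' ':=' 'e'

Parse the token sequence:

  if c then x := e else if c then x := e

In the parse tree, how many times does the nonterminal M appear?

2

[S [U if c then [M x := e] else [U if c then [S [M x := e]]]]]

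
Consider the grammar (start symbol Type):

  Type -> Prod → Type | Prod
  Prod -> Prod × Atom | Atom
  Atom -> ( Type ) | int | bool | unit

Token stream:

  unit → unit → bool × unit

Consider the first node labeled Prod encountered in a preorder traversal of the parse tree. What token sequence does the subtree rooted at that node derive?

unit

[Type [Prod [Atom unit]] → [Type [Prod [Atom unit]] → [Type [Prod [Prod [Atom bool]] × [Atom unit]]]]]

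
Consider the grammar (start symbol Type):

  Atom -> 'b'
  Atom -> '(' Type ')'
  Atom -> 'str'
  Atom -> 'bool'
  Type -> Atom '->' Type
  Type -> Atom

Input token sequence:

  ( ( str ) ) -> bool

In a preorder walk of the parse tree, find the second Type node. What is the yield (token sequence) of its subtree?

[Type [Atom ( [Type [Atom ( [Type [Atom str]] )]] )] -> [Type [Atom bool]]]

( str )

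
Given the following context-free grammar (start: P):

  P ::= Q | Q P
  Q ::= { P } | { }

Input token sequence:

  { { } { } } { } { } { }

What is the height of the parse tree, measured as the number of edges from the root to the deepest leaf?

[P [Q { [P [Q { }] [P [Q { }]]] }] [P [Q { }] [P [Q { }] [P [Q { }]]]]]

5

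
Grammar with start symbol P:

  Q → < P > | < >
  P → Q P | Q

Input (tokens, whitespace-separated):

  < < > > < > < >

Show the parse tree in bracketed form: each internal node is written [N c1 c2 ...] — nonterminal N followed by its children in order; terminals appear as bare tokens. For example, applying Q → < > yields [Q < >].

P
Q P
< P > P
< Q > P
< < > > P
< < > > Q P
< < > > < > P
< < > > < > Q
< < > > < > < >

[P [Q < [P [Q < >]] >] [P [Q < >] [P [Q < >]]]]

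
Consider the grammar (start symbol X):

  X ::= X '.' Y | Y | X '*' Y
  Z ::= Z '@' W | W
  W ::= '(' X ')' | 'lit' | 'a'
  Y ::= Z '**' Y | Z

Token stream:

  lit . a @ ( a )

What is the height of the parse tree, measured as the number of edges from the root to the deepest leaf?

[X [X [Y [Z [W lit]]]] . [Y [Z [Z [W a]] @ [W ( [X [Y [Z [W a]]]] )]]]]

8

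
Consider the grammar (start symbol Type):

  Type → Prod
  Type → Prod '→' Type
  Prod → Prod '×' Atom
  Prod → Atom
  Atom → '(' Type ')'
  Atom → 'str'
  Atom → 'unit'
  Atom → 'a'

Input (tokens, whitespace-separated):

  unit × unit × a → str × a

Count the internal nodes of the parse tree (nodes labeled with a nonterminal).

12

[Type [Prod [Prod [Prod [Atom unit]] × [Atom unit]] × [Atom a]] → [Type [Prod [Prod [Atom str]] × [Atom a]]]]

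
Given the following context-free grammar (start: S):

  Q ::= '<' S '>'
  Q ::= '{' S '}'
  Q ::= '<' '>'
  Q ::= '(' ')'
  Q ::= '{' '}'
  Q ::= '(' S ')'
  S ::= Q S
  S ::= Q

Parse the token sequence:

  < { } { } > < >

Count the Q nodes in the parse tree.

[S [Q < [S [Q { }] [S [Q { }]]] >] [S [Q < >]]]

4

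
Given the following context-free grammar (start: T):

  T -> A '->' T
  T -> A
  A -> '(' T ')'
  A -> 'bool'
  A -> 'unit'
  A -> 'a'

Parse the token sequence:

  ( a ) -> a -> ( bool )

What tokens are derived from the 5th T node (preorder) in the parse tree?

bool

[T [A ( [T [A a]] )] -> [T [A a] -> [T [A ( [T [A bool]] )]]]]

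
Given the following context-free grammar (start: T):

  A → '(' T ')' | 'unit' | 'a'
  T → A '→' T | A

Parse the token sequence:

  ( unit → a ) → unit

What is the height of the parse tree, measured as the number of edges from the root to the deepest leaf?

5

[T [A ( [T [A unit] → [T [A a]]] )] → [T [A unit]]]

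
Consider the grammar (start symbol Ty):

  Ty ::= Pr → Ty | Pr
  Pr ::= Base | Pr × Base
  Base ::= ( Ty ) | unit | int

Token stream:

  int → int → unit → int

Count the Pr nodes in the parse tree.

4

[Ty [Pr [Base int]] → [Ty [Pr [Base int]] → [Ty [Pr [Base unit]] → [Ty [Pr [Base int]]]]]]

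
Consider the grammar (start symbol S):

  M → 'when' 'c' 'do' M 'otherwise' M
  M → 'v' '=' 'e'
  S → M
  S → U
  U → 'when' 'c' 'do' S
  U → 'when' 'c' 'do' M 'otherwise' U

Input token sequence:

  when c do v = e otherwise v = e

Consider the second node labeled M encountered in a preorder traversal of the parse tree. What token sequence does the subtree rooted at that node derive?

v = e

[S [M when c do [M v = e] otherwise [M v = e]]]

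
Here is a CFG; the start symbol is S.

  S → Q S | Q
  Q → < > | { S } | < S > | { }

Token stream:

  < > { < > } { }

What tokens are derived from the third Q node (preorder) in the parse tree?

< >

[S [Q < >] [S [Q { [S [Q < >]] }] [S [Q { }]]]]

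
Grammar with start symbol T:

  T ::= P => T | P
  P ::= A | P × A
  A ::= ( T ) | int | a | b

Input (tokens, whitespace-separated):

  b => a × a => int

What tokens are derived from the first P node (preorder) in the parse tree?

[T [P [A b]] => [T [P [P [A a]] × [A a]] => [T [P [A int]]]]]

b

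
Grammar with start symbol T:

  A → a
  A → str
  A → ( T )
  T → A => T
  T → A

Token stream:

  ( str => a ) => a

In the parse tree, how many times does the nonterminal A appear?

[T [A ( [T [A str] => [T [A a]]] )] => [T [A a]]]

4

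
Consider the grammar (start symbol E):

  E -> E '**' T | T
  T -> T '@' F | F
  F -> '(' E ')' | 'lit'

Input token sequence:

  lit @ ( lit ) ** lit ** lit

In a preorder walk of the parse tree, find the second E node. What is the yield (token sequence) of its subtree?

[E [E [E [T [T [F lit]] @ [F ( [E [T [F lit]]] )]]] ** [T [F lit]]] ** [T [F lit]]]

lit @ ( lit ) ** lit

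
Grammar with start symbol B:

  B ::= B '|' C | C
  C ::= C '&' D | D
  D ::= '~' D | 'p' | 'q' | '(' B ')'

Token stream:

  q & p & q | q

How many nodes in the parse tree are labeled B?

2

[B [B [C [C [C [D q]] & [D p]] & [D q]]] | [C [D q]]]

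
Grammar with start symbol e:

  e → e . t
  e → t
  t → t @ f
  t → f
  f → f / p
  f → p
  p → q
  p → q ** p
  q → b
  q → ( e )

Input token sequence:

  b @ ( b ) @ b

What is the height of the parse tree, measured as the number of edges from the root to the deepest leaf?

[e [t [t [t [f [p [q b]]]] @ [f [p [q ( [e [t [f [p [q b]]]]] )]]]] @ [f [p [q b]]]]]

11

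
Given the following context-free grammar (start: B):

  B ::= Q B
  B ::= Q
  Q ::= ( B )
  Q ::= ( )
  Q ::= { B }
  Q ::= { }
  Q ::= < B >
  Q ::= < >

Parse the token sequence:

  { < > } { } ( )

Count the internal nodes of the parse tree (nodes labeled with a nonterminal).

8

[B [Q { [B [Q < >]] }] [B [Q { }] [B [Q ( )]]]]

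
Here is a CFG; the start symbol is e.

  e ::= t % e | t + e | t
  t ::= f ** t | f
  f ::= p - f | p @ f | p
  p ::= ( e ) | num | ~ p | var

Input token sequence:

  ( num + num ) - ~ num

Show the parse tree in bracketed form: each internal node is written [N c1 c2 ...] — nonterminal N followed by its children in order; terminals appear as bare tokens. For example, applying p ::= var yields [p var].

[e [t [f [p ( [e [t [f [p num]]] + [e [t [f [p num]]]]] )] - [f [p ~ [p num]]]]]]

e
t
f
p - f
( e ) - f
( t + e ) - f
( f + e ) - f
( p + e ) - f
( num + e ) - f
( num + t ) - f
( num + f ) - f
( num + p ) - f
( num + num ) - f
( num + num ) - p
( num + num ) - ~ p
( num + num ) - ~ num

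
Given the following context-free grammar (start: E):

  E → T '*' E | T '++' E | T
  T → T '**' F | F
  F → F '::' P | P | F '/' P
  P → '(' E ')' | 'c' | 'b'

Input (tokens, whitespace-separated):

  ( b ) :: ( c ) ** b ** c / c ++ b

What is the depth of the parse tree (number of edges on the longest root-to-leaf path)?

[E [T [T [T [F [F [P ( [E [T [F [P b]]]] )]] :: [P ( [E [T [F [P c]]]] )]]] ** [F [P b]]] ** [F [F [P c]] / [P c]]] ++ [E [T [F [P b]]]]]

11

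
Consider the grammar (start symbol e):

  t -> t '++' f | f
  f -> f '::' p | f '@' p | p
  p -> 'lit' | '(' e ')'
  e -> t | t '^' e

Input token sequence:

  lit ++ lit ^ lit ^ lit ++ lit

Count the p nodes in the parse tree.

5

[e [t [t [f [p lit]]] ++ [f [p lit]]] ^ [e [t [f [p lit]]] ^ [e [t [t [f [p lit]]] ++ [f [p lit]]]]]]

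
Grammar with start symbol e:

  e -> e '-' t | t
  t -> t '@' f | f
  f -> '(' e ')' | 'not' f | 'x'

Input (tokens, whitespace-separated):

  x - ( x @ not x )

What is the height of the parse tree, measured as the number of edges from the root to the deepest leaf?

7

[e [e [t [f x]]] - [t [f ( [e [t [t [f x]] @ [f not [f x]]]] )]]]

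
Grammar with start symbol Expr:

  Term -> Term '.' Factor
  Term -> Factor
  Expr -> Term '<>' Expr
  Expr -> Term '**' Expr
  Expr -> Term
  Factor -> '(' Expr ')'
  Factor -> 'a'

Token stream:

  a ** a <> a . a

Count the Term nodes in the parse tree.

4

[Expr [Term [Factor a]] ** [Expr [Term [Factor a]] <> [Expr [Term [Term [Factor a]] . [Factor a]]]]]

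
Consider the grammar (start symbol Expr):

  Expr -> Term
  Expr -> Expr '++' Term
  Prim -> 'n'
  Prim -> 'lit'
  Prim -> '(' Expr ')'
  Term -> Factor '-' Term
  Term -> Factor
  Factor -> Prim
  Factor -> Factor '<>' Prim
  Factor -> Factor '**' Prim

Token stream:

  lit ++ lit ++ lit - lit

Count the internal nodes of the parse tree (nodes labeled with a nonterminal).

[Expr [Expr [Expr [Term [Factor [Prim lit]]]] ++ [Term [Factor [Prim lit]]]] ++ [Term [Factor [Prim lit]] - [Term [Factor [Prim lit]]]]]

15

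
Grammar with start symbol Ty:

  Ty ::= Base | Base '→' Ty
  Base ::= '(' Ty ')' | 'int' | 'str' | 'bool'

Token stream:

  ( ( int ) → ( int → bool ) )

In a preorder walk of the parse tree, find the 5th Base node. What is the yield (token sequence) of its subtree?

int

[Ty [Base ( [Ty [Base ( [Ty [Base int]] )] → [Ty [Base ( [Ty [Base int] → [Ty [Base bool]]] )]]] )]]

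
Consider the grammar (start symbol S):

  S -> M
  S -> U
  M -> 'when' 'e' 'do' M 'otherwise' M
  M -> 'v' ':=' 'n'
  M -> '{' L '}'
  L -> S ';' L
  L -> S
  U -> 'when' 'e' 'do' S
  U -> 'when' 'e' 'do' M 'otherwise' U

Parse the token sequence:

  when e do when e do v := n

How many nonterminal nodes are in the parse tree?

[S [U when e do [S [U when e do [S [M v := n]]]]]]

6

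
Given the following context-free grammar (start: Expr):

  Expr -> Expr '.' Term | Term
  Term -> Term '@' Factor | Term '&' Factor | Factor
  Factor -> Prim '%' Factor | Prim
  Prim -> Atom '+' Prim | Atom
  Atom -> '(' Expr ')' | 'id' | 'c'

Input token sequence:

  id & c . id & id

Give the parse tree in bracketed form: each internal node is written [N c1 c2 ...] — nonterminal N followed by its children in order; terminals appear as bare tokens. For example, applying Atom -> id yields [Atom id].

[Expr [Expr [Term [Term [Factor [Prim [Atom id]]]] & [Factor [Prim [Atom c]]]]] . [Term [Term [Factor [Prim [Atom id]]]] & [Factor [Prim [Atom id]]]]]

Expr
Expr . Term
Term . Term
Term & Factor . Term
Factor & Factor . Term
Prim & Factor . Term
Atom & Factor . Term
id & Factor . Term
id & Prim . Term
id & Atom . Term
id & c . Term
id & c . Term & Factor
id & c . Factor & Factor
id & c . Prim & Factor
id & c . Atom & Factor
id & c . id & Factor
id & c . id & Prim
id & c . id & Atom
id & c . id & id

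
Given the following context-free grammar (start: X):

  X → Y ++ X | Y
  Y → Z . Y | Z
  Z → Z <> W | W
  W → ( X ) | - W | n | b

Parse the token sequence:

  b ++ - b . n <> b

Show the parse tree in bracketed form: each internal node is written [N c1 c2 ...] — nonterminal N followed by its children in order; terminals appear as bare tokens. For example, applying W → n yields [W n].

[X [Y [Z [W b]]] ++ [X [Y [Z [W - [W b]]] . [Y [Z [Z [W n]] <> [W b]]]]]]

X
Y ++ X
Z ++ X
W ++ X
b ++ X
b ++ Y
b ++ Z . Y
b ++ W . Y
b ++ - W . Y
b ++ - b . Y
b ++ - b . Z
b ++ - b . Z <> W
b ++ - b . W <> W
b ++ - b . n <> W
b ++ - b . n <> b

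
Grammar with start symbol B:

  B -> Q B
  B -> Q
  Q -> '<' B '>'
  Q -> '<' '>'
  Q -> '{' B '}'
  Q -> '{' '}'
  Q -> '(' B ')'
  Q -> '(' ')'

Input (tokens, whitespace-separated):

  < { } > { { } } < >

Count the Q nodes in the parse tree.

[B [Q < [B [Q { }]] >] [B [Q { [B [Q { }]] }] [B [Q < >]]]]

5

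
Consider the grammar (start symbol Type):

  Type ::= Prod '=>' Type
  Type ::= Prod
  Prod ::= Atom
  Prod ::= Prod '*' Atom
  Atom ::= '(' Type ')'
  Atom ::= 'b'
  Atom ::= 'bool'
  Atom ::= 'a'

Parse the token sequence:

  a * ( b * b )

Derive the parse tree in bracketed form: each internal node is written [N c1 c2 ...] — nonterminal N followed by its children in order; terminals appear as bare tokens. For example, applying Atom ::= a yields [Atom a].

Type
Prod
Prod * Atom
Atom * Atom
a * Atom
a * ( Type )
a * ( Prod )
a * ( Prod * Atom )
a * ( Atom * Atom )
a * ( b * Atom )
a * ( b * b )

[Type [Prod [Prod [Atom a]] * [Atom ( [Type [Prod [Prod [Atom b]] * [Atom b]]] )]]]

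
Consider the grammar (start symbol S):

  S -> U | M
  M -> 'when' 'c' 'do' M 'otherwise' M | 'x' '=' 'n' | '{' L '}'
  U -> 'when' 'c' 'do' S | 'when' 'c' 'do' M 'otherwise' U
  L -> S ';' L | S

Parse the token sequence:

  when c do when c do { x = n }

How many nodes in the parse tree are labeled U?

[S [U when c do [S [U when c do [S [M { [L [S [M x = n]]] }]]]]]]

2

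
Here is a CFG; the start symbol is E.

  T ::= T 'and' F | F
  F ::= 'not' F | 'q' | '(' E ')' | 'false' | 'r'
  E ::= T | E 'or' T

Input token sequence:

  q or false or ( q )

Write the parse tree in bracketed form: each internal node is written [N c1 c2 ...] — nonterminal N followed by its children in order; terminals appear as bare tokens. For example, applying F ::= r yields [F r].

E
E or T
E or T or T
T or T or T
F or T or T
q or T or T
q or F or T
q or false or T
q or false or F
q or false or ( E )
q or false or ( T )
q or false or ( F )
q or false or ( q )

[E [E [E [T [F q]]] or [T [F false]]] or [T [F ( [E [T [F q]]] )]]]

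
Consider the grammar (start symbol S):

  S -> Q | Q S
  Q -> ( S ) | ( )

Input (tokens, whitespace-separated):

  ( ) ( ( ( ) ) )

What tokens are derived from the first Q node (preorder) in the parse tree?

( )

[S [Q ( )] [S [Q ( [S [Q ( [S [Q ( )]] )]] )]]]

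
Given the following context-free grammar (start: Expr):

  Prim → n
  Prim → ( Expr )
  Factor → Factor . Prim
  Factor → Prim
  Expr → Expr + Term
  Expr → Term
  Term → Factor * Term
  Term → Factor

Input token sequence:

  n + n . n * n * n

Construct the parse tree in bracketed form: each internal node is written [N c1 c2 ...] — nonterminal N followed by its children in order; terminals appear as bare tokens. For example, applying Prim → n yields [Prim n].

[Expr [Expr [Term [Factor [Prim n]]]] + [Term [Factor [Factor [Prim n]] . [Prim n]] * [Term [Factor [Prim n]] * [Term [Factor [Prim n]]]]]]

Expr
Expr + Term
Term + Term
Factor + Term
Prim + Term
n + Term
n + Factor * Term
n + Factor . Prim * Term
n + Prim . Prim * Term
n + n . Prim * Term
n + n . n * Term
n + n . n * Factor * Term
n + n . n * Prim * Term
n + n . n * n * Term
n + n . n * n * Factor
n + n . n * n * Prim
n + n . n * n * n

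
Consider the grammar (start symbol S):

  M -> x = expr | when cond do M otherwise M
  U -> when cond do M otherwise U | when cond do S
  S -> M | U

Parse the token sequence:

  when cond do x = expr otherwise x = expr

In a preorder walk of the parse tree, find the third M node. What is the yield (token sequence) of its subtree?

[S [M when cond do [M x = expr] otherwise [M x = expr]]]

x = expr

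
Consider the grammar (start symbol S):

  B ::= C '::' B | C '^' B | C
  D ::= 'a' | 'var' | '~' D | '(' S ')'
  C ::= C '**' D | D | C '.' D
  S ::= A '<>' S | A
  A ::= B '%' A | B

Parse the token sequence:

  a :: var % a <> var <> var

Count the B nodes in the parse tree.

5

[S [A [B [C [D a]] :: [B [C [D var]]]] % [A [B [C [D a]]]]] <> [S [A [B [C [D var]]]] <> [S [A [B [C [D var]]]]]]]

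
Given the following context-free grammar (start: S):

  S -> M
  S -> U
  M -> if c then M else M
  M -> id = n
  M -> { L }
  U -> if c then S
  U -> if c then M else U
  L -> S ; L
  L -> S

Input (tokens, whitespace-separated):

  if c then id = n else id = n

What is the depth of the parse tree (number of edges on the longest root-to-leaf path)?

3

[S [M if c then [M id = n] else [M id = n]]]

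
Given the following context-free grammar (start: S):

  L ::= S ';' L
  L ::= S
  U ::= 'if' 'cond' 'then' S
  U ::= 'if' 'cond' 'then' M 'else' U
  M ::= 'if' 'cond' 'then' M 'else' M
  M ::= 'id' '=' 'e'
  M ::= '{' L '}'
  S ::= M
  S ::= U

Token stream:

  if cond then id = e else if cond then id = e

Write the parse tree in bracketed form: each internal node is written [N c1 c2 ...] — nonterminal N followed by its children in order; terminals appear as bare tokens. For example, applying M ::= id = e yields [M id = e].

[S [U if cond then [M id = e] else [U if cond then [S [M id = e]]]]]

S
U
if cond then M else U
if cond then id = e else U
if cond then id = e else if cond then S
if cond then id = e else if cond then M
if cond then id = e else if cond then id = e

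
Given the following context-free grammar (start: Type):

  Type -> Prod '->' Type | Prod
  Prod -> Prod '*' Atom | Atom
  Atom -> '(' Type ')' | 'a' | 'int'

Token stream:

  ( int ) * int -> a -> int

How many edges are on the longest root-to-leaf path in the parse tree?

7

[Type [Prod [Prod [Atom ( [Type [Prod [Atom int]]] )]] * [Atom int]] -> [Type [Prod [Atom a]] -> [Type [Prod [Atom int]]]]]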